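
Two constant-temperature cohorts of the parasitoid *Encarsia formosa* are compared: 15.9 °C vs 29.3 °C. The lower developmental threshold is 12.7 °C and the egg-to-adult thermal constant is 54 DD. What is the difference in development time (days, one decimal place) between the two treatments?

13.6 days

At 15.9 °C: 54 / (15.9 − 12.7) = 54 / 3.2 = 16.875 d.
At 29.3 °C: 54 / (29.3 − 12.7) = 54 / 16.6 = 3.253 d.
Difference = |16.875 − 3.253| = 13.622 ≈ 13.6 days.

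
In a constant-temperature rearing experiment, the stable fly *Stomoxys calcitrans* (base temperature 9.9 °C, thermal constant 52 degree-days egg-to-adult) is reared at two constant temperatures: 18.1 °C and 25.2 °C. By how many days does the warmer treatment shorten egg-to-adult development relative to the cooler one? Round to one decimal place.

At 18.1 °C: 52 / (18.1 − 9.9) = 52 / 8.2 = 6.341 d.
At 25.2 °C: 52 / (25.2 − 9.9) = 52 / 15.3 = 3.399 d.
Difference = |6.341 − 3.399| = 2.943 ≈ 2.9 days.

2.9 days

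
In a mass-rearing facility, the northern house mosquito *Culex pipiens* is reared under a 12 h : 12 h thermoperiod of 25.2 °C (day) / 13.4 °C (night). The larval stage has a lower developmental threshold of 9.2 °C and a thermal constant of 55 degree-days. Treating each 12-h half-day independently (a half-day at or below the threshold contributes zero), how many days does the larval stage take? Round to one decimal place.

5.4 days

Day half: max(0, 25.2 − 9.2) × 0.5 = 16.0 × 0.5 = 8.00 DD.
Night half: max(0, 13.4 − 9.2) × 0.5 = 4.2 × 0.5 = 2.10 DD.
Per 24 h: 10.10 DD/day.
Duration = 55 / 10.10 = 5.446 ≈ 5.4 days.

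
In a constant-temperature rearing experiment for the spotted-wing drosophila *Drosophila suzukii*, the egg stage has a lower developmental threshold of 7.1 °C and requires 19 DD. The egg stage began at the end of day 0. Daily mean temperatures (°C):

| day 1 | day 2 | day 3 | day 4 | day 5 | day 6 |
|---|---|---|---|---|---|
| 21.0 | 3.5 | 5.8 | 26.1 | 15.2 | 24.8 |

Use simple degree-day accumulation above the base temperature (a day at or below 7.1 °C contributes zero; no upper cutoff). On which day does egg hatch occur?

day 4

Daily DD above 7.1 °C: 13.9, 0.0, 0.0, 19.0, 8.1, 17.7.
Cumulative: 13.9, 13.9, 13.9, 32.9, 41.0, 58.7.
The total first reaches 19 DD on day 4.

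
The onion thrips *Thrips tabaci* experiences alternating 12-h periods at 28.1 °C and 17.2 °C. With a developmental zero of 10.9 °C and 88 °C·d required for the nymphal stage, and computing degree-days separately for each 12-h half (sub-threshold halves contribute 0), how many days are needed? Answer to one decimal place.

7.5 days

Day half: max(0, 28.1 − 10.9) × 0.5 = 17.2 × 0.5 = 8.60 DD.
Night half: max(0, 17.2 − 10.9) × 0.5 = 6.3 × 0.5 = 3.15 DD.
Per 24 h: 11.75 DD/day.
Duration = 88 / 11.75 = 7.489 ≈ 7.5 days.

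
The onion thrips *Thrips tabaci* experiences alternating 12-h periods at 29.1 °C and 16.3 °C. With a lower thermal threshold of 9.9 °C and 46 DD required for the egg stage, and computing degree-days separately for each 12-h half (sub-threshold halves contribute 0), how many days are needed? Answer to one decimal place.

Day half: max(0, 29.1 − 9.9) × 0.5 = 19.2 × 0.5 = 9.60 DD.
Night half: max(0, 16.3 − 9.9) × 0.5 = 6.4 × 0.5 = 3.20 DD.
Per 24 h: 12.80 DD/day.
Duration = 46 / 12.80 = 3.594 ≈ 3.6 days.

3.6 days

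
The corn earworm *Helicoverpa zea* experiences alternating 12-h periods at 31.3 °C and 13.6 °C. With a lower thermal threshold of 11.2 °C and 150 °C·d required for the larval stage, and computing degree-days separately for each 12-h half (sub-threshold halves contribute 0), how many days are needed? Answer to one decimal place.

Day half: max(0, 31.3 − 11.2) × 0.5 = 20.1 × 0.5 = 10.05 DD.
Night half: max(0, 13.6 − 11.2) × 0.5 = 2.4 × 0.5 = 1.20 DD.
Per 24 h: 11.25 DD/day.
Duration = 150 / 11.25 = 13.333 ≈ 13.3 days.

13.3 days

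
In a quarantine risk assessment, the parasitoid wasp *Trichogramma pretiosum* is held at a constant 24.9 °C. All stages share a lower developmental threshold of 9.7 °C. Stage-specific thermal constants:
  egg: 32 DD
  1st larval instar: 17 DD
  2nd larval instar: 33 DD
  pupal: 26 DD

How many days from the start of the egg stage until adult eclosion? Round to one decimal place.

7.1 days

Daily accumulation at 24.9 °C = 24.9 − 9.7 = 15.2 DD/day.
Total K = 32 + 17 + 33 + 26 = 108 DD.
Total duration = 108 / 15.2 = 7.105 ≈ 7.1 days.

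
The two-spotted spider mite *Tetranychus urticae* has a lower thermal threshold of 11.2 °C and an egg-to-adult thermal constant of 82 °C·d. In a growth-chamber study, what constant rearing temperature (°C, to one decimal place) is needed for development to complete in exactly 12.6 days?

Required daily accumulation = 82 / 12.6 = 6.508 DD/day.
T = T_base + 6.508 = 11.2 + 6.508 = 17.708 ≈ 17.7 °C.

17.7 °C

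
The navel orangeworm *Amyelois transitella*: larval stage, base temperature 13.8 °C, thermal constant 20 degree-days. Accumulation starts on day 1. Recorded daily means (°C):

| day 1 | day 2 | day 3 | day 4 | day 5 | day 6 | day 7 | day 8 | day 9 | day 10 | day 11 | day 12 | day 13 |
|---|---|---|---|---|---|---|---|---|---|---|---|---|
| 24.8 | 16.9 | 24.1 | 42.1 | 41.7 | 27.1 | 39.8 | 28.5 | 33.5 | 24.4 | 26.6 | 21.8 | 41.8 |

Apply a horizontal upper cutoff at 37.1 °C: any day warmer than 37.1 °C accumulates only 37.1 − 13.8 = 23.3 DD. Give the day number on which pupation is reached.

Daily DD above 13.8 °C (capped at 23.3): 11.0, 3.1, 10.3, 23.3, 23.3, 13.3, 23.3, 14.7, 19.7, 10.6, 12.8, 8.0, 23.3.
Cumulative: 11.0, 14.1, 24.4, 47.7, 71.0, 84.3, 107.6, 122.3, 142.0, 152.6, 165.4, 173.4, 196.7.
The total first reaches 20 DD on day 3.

day 3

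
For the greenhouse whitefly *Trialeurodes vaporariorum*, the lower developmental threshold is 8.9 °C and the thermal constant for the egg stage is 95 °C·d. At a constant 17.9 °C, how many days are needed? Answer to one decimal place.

10.6 days

Daily accumulation = 17.9 − 8.9 = 9.0 DD/day.
Duration = 95 / 9.0 = 10.556 ≈ 10.6 days.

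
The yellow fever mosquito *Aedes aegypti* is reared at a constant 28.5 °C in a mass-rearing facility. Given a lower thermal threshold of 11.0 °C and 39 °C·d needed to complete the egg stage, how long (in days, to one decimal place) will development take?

2.2 days

Daily accumulation = 28.5 − 11.0 = 17.5 DD/day.
Duration = 39 / 17.5 = 2.229 ≈ 2.2 days.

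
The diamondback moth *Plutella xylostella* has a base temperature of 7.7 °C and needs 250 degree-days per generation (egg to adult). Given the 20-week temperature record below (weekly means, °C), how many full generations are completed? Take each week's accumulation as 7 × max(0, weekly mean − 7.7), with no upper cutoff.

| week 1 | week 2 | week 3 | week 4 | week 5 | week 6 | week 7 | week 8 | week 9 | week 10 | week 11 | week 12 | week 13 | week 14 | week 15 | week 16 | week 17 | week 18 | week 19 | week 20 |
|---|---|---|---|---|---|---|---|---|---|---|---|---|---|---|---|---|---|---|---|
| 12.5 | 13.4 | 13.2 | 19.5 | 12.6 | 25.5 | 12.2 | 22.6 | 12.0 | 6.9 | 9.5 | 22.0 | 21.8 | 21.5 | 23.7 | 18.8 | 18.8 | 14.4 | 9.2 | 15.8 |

Weekly DD (7 × max(0, T̄ − 7.7)): 33.6, 39.9, 38.5, 82.6, 34.3, 124.6, 31.5, 104.3, 30.1, 0.0, 12.6, 100.1, 98.7, 96.6, 112.0, 77.7, 77.7, 46.9, 10.5, 56.7.
Season total = 1208.9 DD.
Complete generations = ⌊1208.9 / 250⌋ = 4.

4 generations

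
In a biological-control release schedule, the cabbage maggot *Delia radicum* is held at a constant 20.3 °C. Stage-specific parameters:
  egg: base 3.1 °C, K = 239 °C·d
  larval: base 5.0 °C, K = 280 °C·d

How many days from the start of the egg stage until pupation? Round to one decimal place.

32.2 days

egg: 239 / (20.3 − 3.1) = 239 / 17.2 = 13.895 d.
larval: 280 / (20.3 − 5.0) = 280 / 15.3 = 18.301 d.
Sum = 32.196 ≈ 32.2 days.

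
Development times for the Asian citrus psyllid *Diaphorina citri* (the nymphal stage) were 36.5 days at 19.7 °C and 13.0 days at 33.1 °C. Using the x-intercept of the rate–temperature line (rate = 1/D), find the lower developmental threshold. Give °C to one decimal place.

Equal thermal constants: D₁(T₁ − T_b) = D₂(T₂ − T_b).
36.5·(19.7 − T_b) = 13.0·(33.1 − T_b)
T_b = (36.5·19.7 − 13.0·33.1) / (36.5 − 13.0) = 288.75 / 23.5 = 12.287 °C ≈ 12.3 °C.

12.3 °C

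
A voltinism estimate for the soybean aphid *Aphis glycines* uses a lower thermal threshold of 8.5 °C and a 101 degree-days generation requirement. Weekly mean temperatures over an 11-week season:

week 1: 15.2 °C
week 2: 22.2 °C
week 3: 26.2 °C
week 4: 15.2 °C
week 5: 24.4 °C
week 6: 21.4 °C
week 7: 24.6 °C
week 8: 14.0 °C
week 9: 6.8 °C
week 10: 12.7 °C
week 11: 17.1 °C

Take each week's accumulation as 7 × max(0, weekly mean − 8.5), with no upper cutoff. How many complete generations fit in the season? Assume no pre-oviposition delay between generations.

Weekly DD (7 × max(0, T̄ − 8.5)): 46.9, 95.9, 123.9, 46.9, 111.3, 90.3, 112.7, 38.5, 0.0, 29.4, 60.2.
Season total = 756.0 DD.
Complete generations = ⌊756.0 / 101⌋ = 7.

7 generations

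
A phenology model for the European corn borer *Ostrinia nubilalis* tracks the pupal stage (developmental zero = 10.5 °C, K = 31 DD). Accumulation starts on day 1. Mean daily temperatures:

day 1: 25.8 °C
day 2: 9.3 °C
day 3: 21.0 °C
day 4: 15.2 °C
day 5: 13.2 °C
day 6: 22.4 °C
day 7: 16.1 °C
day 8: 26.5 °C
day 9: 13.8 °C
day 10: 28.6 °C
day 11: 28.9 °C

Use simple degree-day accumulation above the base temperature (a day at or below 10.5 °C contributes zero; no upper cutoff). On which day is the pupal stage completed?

Daily DD above 10.5 °C: 15.3, 0.0, 10.5, 4.7, 2.7, 11.9, 5.6, 16.0, 3.3, 18.1, 18.4.
Cumulative: 15.3, 15.3, 25.8, 30.5, 33.2, 45.1, 50.7, 66.7, 70.0, 88.1, 106.5.
The total first reaches 31 DD on day 5.

day 5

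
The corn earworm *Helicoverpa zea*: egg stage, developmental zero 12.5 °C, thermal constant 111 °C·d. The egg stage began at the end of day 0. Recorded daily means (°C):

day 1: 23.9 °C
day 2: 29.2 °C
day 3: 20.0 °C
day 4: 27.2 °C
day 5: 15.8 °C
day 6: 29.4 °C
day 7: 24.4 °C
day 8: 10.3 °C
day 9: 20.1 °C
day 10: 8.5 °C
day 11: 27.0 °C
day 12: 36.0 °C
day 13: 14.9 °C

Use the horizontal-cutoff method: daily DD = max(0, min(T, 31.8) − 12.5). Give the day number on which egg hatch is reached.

day 12

Daily DD above 12.5 °C (capped at 19.3): 11.4, 16.7, 7.5, 14.7, 3.3, 16.9, 11.9, 0.0, 7.6, 0.0, 14.5, 19.3, 2.4.
Cumulative: 11.4, 28.1, 35.6, 50.3, 53.6, 70.5, 82.4, 82.4, 90.0, 90.0, 104.5, 123.8, 126.2.
The total first reaches 111 DD on day 12.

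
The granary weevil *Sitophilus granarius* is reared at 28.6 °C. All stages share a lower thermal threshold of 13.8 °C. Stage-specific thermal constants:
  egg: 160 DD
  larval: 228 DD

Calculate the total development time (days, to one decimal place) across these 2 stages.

Daily accumulation at 28.6 °C = 28.6 − 13.8 = 14.8 DD/day.
Total K = 160 + 228 = 388 DD.
Total duration = 388 / 14.8 = 26.216 ≈ 26.2 days.

26.2 days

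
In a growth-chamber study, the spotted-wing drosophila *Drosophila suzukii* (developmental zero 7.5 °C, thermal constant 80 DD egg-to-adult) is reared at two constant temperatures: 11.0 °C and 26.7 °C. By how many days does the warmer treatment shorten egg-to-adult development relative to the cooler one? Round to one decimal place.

18.7 days

At 11.0 °C: 80 / (11.0 − 7.5) = 80 / 3.5 = 22.857 d.
At 26.7 °C: 80 / (26.7 − 7.5) = 80 / 19.2 = 4.167 d.
Difference = |22.857 − 4.167| = 18.690 ≈ 18.7 days.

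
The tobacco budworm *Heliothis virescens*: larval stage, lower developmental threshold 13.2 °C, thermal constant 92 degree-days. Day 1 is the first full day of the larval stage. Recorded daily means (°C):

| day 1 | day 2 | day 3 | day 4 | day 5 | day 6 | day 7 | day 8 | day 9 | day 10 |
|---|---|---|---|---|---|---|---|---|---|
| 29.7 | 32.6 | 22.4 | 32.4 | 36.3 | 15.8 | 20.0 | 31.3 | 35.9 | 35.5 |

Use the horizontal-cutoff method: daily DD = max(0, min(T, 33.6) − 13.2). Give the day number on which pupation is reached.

day 7

Daily DD above 13.2 °C (capped at 20.4): 16.5, 19.4, 9.2, 19.2, 20.4, 2.6, 6.8, 18.1, 20.4, 20.4.
Cumulative: 16.5, 35.9, 45.1, 64.3, 84.7, 87.3, 94.1, 112.2, 132.6, 153.0.
The total first reaches 92 DD on day 7.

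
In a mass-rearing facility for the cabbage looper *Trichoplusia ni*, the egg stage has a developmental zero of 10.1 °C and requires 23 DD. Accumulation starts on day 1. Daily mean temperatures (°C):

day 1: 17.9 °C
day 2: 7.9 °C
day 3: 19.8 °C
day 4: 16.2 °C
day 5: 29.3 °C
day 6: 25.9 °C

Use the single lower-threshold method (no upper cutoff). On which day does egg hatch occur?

Daily DD above 10.1 °C: 7.8, 0.0, 9.7, 6.1, 19.2, 15.8.
Cumulative: 7.8, 7.8, 17.5, 23.6, 42.8, 58.6.
The total first reaches 23 DD on day 4.

day 4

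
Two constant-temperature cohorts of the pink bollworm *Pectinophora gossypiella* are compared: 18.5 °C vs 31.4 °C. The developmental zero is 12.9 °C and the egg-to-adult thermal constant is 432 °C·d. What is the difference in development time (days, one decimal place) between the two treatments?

53.8 days

At 18.5 °C: 432 / (18.5 − 12.9) = 432 / 5.6 = 77.143 d.
At 31.4 °C: 432 / (31.4 − 12.9) = 432 / 18.5 = 23.351 d.
Difference = |77.143 − 23.351| = 53.792 ≈ 53.8 days.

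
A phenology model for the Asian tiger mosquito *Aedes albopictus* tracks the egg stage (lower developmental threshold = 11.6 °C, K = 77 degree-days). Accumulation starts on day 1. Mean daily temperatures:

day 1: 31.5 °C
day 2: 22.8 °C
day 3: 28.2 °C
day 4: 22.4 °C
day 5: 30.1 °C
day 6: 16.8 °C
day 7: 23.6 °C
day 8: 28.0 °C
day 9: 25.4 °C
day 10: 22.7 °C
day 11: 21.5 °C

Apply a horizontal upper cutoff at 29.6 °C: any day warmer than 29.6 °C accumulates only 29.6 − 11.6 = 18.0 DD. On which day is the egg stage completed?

Daily DD above 11.6 °C (capped at 18.0): 18.0, 11.2, 16.6, 10.8, 18.0, 5.2, 12.0, 16.4, 13.8, 11.1, 9.9.
Cumulative: 18.0, 29.2, 45.8, 56.6, 74.6, 79.8, 91.8, 108.2, 122.0, 133.1, 143.0.
The total first reaches 77 DD on day 6.

day 6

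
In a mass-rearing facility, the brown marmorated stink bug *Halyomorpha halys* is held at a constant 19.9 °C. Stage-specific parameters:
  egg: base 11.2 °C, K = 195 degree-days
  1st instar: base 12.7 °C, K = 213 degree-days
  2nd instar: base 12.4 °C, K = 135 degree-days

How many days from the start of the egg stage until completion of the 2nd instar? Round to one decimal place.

70.0 days

egg: 195 / (19.9 − 11.2) = 195 / 8.7 = 22.414 d.
1st instar: 213 / (19.9 − 12.7) = 213 / 7.2 = 29.583 d.
2nd instar: 135 / (19.9 − 12.4) = 135 / 7.5 = 18.000 d.
Sum = 69.997 ≈ 70.0 days.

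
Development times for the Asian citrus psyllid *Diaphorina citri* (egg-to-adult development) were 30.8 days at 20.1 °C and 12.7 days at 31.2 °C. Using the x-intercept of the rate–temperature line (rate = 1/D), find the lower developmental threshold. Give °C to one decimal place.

Linear rate model ⇒ the product D·(T − T_b) is constant across temperatures.
30.8·(20.1 − T_b) = 12.7·(31.2 − T_b)
T_b = (30.8·20.1 − 12.7·31.2) / (30.8 − 12.7) = 222.84 / 18.1 = 12.312 °C ≈ 12.3 °C.

12.3 °C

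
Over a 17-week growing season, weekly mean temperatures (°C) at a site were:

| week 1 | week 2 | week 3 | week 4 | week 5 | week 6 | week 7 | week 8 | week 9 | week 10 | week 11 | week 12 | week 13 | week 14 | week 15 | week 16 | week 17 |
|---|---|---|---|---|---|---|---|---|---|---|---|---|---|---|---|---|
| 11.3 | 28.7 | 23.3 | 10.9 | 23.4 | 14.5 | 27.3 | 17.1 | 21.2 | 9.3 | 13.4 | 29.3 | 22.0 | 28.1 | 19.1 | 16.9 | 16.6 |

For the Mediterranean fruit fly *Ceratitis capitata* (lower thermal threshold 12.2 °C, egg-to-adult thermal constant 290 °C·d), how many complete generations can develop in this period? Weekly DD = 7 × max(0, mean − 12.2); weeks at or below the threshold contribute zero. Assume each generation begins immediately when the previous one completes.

3 generations

Weekly DD (7 × max(0, T̄ − 12.2)): 0.0, 115.5, 77.7, 0.0, 78.4, 16.1, 105.7, 34.3, 63.0, 0.0, 8.4, 119.7, 68.6, 111.3, 48.3, 32.9, 30.8.
Season total = 910.7 DD.
Complete generations = ⌊910.7 / 290⌋ = 3.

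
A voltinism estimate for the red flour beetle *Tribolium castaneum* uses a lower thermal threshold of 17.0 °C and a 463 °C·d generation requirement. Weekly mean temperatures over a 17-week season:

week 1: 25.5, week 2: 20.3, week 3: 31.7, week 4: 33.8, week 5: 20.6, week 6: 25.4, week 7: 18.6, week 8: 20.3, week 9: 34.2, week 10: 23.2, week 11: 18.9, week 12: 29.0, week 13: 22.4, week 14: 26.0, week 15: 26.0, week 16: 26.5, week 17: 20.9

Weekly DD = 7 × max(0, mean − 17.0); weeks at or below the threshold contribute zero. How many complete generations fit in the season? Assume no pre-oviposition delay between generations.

2 generations

Weekly DD (7 × max(0, T̄ − 17.0)): 59.5, 23.1, 102.9, 117.6, 25.2, 58.8, 11.2, 23.1, 120.4, 43.4, 13.3, 84.0, 37.8, 63.0, 63.0, 66.5, 27.3.
Season total = 940.1 DD.
Complete generations = ⌊940.1 / 463⌋ = 2.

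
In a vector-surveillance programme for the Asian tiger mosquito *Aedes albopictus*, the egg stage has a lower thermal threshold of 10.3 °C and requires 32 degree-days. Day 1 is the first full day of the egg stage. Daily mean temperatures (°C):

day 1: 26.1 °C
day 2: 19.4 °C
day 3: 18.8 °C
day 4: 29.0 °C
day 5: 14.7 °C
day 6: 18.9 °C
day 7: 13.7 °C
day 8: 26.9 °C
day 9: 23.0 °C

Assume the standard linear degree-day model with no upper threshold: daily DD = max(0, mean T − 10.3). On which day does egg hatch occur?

day 3

Daily DD above 10.3 °C: 15.8, 9.1, 8.5, 18.7, 4.4, 8.6, 3.4, 16.6, 12.7.
Cumulative: 15.8, 24.9, 33.4, 52.1, 56.5, 65.1, 68.5, 85.1, 97.8.
The total first reaches 32 DD on day 3.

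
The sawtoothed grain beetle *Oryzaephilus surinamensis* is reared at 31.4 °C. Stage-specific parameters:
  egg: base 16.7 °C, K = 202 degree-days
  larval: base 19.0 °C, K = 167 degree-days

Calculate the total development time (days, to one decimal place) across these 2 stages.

egg: 202 / (31.4 − 16.7) = 202 / 14.7 = 13.741 d.
larval: 167 / (31.4 − 19.0) = 167 / 12.4 = 13.468 d.
Sum = 27.209 ≈ 27.2 days.

27.2 days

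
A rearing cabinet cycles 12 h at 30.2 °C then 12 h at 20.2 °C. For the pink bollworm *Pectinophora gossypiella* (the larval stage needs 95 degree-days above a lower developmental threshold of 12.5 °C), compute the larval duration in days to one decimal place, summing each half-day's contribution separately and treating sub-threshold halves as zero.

7.5 days

Day half: max(0, 30.2 − 12.5) × 0.5 = 17.7 × 0.5 = 8.85 DD.
Night half: max(0, 20.2 − 12.5) × 0.5 = 7.7 × 0.5 = 3.85 DD.
Per 24 h: 12.70 DD/day.
Duration = 95 / 12.70 = 7.480 ≈ 7.5 days.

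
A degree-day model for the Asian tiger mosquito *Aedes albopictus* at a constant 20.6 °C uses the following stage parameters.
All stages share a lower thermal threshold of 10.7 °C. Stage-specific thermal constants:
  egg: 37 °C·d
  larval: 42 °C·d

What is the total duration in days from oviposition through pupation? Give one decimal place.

Daily accumulation at 20.6 °C = 20.6 − 10.7 = 9.9 DD/day.
Total K = 37 + 42 = 79 DD.
Total duration = 79 / 9.9 = 7.980 ≈ 8.0 days.

8.0 days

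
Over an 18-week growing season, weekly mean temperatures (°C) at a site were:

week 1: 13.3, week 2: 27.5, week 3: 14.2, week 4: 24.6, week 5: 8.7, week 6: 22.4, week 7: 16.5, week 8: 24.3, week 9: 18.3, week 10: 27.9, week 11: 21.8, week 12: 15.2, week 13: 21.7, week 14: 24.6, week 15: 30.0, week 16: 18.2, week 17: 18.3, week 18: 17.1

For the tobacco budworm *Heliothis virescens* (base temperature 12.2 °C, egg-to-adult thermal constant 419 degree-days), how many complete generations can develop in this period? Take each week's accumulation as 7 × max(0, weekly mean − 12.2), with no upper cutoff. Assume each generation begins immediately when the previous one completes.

2 generations

Weekly DD (7 × max(0, T̄ − 12.2)): 7.7, 107.1, 14.0, 86.8, 0.0, 71.4, 30.1, 84.7, 42.7, 109.9, 67.2, 21.0, 66.5, 86.8, 124.6, 42.0, 42.7, 34.3.
Season total = 1039.5 DD.
Complete generations = ⌊1039.5 / 419⌋ = 2.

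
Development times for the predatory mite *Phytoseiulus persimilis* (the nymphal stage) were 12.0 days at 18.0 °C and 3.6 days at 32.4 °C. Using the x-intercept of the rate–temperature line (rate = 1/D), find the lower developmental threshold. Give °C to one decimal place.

Under the model K = D·(T − T_b), so D₁·(T₁ − T_b) = D₂·(T₂ − T_b).
12.0·(18.0 − T_b) = 3.6·(32.4 − T_b)
T_b = (12.0·18.0 − 3.6·32.4) / (12.0 − 3.6) = 99.36 / 8.4 = 11.829 °C ≈ 11.8 °C.

11.8 °C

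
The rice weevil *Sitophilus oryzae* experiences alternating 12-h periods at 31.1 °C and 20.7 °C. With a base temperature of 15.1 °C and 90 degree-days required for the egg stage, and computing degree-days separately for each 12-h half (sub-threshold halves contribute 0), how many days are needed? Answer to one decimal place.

Day half: max(0, 31.1 − 15.1) × 0.5 = 16.0 × 0.5 = 8.00 DD.
Night half: max(0, 20.7 − 15.1) × 0.5 = 5.6 × 0.5 = 2.80 DD.
Per 24 h: 10.80 DD/day.
Duration = 90 / 10.80 = 8.333 ≈ 8.3 days.

8.3 days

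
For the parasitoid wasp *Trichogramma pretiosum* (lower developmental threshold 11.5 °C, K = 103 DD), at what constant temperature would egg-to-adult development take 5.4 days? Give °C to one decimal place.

Required daily accumulation = 103 / 5.4 = 19.074 DD/day.
T = T_base + 19.074 = 11.5 + 19.074 = 30.574 ≈ 30.6 °C.

30.6 °C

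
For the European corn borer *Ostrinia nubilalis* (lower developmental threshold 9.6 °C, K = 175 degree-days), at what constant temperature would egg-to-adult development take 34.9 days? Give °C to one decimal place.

14.6 °C

Required daily accumulation = 175 / 34.9 = 5.014 DD/day.
T = T_base + 5.014 = 9.6 + 5.014 = 14.614 ≈ 14.6 °C.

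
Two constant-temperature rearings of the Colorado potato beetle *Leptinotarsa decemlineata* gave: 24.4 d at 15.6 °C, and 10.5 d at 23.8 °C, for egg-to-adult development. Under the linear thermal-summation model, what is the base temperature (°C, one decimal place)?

9.4 °C

Under the model K = D·(T − T_b), so D₁·(T₁ − T_b) = D₂·(T₂ − T_b).
24.4·(15.6 − T_b) = 10.5·(23.8 − T_b)
T_b = (24.4·15.6 − 10.5·23.8) / (24.4 − 10.5) = 130.74 / 13.9 = 9.406 °C ≈ 9.4 °C.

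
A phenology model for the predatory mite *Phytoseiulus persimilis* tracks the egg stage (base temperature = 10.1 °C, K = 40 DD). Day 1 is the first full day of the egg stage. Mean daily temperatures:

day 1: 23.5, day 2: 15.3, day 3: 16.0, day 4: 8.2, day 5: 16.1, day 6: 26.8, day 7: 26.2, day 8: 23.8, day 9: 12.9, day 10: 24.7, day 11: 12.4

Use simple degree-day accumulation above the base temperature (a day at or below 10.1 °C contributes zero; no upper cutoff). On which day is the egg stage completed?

day 6

Daily DD above 10.1 °C: 13.4, 5.2, 5.9, 0.0, 6.0, 16.7, 16.1, 13.7, 2.8, 14.6, 2.3.
Cumulative: 13.4, 18.6, 24.5, 24.5, 30.5, 47.2, 63.3, 77.0, 79.8, 94.4, 96.7.
The total first reaches 40 DD on day 6.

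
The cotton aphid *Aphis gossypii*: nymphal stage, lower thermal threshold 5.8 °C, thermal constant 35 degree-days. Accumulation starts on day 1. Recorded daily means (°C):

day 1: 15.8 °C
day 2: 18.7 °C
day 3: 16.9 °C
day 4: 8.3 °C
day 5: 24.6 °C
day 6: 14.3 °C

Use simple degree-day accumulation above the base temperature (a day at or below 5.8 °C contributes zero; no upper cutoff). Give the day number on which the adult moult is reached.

day 4

Daily DD above 5.8 °C: 10.0, 12.9, 11.1, 2.5, 18.8, 8.5.
Cumulative: 10.0, 22.9, 34.0, 36.5, 55.3, 63.8.
The total first reaches 35 DD on day 4.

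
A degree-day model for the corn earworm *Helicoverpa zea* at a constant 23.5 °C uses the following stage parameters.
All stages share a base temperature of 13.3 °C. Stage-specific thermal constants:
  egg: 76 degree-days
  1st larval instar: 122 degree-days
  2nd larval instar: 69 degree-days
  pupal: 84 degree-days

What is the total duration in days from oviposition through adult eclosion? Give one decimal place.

Daily accumulation at 23.5 °C = 23.5 − 13.3 = 10.2 DD/day.
Total K = 76 + 122 + 69 + 84 = 351 DD.
Total duration = 351 / 10.2 = 34.412 ≈ 34.4 days.

34.4 days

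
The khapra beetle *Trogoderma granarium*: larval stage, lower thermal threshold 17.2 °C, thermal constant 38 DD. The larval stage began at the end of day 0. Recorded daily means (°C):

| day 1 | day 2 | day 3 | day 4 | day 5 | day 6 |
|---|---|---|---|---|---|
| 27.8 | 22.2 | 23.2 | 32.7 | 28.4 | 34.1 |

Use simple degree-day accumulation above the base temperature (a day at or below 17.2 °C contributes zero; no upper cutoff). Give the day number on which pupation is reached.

day 5

Daily DD above 17.2 °C: 10.6, 5.0, 6.0, 15.5, 11.2, 16.9.
Cumulative: 10.6, 15.6, 21.6, 37.1, 48.3, 65.2.
The total first reaches 38 DD on day 5.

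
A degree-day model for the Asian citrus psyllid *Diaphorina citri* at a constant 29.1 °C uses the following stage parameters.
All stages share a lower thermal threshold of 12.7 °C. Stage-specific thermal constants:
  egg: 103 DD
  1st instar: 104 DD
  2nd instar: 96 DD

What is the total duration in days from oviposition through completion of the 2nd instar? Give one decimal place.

Daily accumulation at 29.1 °C = 29.1 − 12.7 = 16.4 DD/day.
Total K = 103 + 104 + 96 = 303 DD.
Total duration = 303 / 16.4 = 18.476 ≈ 18.5 days.

18.5 days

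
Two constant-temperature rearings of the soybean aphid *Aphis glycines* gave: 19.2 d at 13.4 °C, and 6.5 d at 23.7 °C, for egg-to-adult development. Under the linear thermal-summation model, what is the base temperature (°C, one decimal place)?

8.1 °C

Under the model K = D·(T − T_b), so D₁·(T₁ − T_b) = D₂·(T₂ − T_b).
19.2·(13.4 − T_b) = 6.5·(23.7 − T_b)
T_b = (19.2·13.4 − 6.5·23.7) / (19.2 − 6.5) = 103.23 / 12.7 = 8.128 °C ≈ 8.1 °C.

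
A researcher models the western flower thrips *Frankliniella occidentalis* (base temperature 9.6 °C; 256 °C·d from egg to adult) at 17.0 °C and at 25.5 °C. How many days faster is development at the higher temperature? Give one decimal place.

18.5 days

At 17.0 °C: 256 / (17.0 − 9.6) = 256 / 7.4 = 34.595 d.
At 25.5 °C: 256 / (25.5 − 9.6) = 256 / 15.9 = 16.101 d.
Difference = |34.595 − 16.101| = 18.494 ≈ 18.5 days.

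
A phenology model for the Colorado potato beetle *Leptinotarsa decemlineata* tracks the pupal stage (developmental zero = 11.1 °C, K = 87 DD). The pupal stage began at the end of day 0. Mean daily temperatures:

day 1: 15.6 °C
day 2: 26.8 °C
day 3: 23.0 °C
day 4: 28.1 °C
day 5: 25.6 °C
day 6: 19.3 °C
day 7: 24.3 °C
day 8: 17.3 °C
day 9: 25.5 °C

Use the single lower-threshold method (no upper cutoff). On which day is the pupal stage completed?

Daily DD above 11.1 °C: 4.5, 15.7, 11.9, 17.0, 14.5, 8.2, 13.2, 6.2, 14.4.
Cumulative: 4.5, 20.2, 32.1, 49.1, 63.6, 71.8, 85.0, 91.2, 105.6.
The total first reaches 87 DD on day 8.

day 8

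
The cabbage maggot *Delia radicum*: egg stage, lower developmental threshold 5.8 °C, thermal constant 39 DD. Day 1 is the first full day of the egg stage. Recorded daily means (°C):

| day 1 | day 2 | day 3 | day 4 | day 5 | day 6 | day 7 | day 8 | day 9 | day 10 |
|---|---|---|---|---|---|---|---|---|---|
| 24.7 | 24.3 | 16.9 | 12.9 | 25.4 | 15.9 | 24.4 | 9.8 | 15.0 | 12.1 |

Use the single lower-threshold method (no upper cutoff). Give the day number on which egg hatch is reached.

Daily DD above 5.8 °C: 18.9, 18.5, 11.1, 7.1, 19.6, 10.1, 18.6, 4.0, 9.2, 6.3.
Cumulative: 18.9, 37.4, 48.5, 55.6, 75.2, 85.3, 103.9, 107.9, 117.1, 123.4.
The total first reaches 39 DD on day 3.

day 3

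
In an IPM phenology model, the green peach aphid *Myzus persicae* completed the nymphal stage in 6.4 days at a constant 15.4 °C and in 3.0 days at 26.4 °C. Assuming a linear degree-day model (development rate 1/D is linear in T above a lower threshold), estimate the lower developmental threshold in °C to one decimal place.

5.7 °C

Equal thermal constants: D₁(T₁ − T_b) = D₂(T₂ − T_b).
6.4·(15.4 − T_b) = 3.0·(26.4 − T_b)
T_b = (6.4·15.4 − 3.0·26.4) / (6.4 − 3.0) = 19.36 / 3.4 = 5.694 °C ≈ 5.7 °C.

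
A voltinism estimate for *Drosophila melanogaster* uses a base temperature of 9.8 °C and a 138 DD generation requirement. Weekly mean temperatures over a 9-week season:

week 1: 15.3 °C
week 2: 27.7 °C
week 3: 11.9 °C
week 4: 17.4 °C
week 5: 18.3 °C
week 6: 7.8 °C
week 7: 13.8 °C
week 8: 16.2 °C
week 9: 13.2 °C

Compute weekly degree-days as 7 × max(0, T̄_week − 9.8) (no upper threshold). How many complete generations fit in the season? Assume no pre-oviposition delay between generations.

2 generations

Weekly DD (7 × max(0, T̄ − 9.8)): 38.5, 125.3, 14.7, 53.2, 59.5, 0.0, 28.0, 44.8, 23.8.
Season total = 387.8 DD.
Complete generations = ⌊387.8 / 138⌋ = 2.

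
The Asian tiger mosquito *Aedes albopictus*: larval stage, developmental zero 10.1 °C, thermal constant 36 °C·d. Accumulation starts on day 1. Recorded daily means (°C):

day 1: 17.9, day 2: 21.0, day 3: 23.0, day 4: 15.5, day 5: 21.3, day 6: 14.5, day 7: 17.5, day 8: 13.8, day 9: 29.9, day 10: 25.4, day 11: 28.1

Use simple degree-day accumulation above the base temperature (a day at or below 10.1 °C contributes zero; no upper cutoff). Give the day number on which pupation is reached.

Daily DD above 10.1 °C: 7.8, 10.9, 12.9, 5.4, 11.2, 4.4, 7.4, 3.7, 19.8, 15.3, 18.0.
Cumulative: 7.8, 18.7, 31.6, 37.0, 48.2, 52.6, 60.0, 63.7, 83.5, 98.8, 116.8.
The total first reaches 36 DD on day 4.

day 4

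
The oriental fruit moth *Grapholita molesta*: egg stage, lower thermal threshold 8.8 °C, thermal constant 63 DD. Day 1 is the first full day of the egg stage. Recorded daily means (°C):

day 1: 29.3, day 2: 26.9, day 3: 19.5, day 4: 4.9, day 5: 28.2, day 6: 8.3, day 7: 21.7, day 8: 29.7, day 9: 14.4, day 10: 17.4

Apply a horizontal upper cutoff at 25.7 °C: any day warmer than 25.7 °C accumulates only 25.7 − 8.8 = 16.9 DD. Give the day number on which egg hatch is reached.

day 7

Daily DD above 8.8 °C (capped at 16.9): 16.9, 16.9, 10.7, 0.0, 16.9, 0.0, 12.9, 16.9, 5.6, 8.6.
Cumulative: 16.9, 33.8, 44.5, 44.5, 61.4, 61.4, 74.3, 91.2, 96.8, 105.4.
The total first reaches 63 DD on day 7.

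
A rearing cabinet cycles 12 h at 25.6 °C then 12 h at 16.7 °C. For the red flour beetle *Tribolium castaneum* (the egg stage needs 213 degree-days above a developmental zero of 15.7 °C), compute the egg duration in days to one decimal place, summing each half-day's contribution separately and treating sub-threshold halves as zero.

Day half: max(0, 25.6 − 15.7) × 0.5 = 9.9 × 0.5 = 4.95 DD.
Night half: max(0, 16.7 − 15.7) × 0.5 = 1.0 × 0.5 = 0.50 DD.
Per 24 h: 5.45 DD/day.
Duration = 213 / 5.45 = 39.083 ≈ 39.1 days.

39.1 days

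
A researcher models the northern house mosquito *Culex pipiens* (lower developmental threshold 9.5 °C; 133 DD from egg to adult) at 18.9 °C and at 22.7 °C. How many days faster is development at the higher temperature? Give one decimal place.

4.1 days

At 18.9 °C: 133 / (18.9 − 9.5) = 133 / 9.4 = 14.149 d.
At 22.7 °C: 133 / (22.7 − 9.5) = 133 / 13.2 = 10.076 d.
Difference = |14.149 − 10.076| = 4.073 ≈ 4.1 days.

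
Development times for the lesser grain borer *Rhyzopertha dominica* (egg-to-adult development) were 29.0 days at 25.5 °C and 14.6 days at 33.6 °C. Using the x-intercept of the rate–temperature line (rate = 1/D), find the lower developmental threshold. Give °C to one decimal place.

Under the model K = D·(T − T_b), so D₁·(T₁ − T_b) = D₂·(T₂ − T_b).
29.0·(25.5 − T_b) = 14.6·(33.6 − T_b)
T_b = (29.0·25.5 − 14.6·33.6) / (29.0 − 14.6) = 248.94 / 14.4 = 17.287 °C ≈ 17.3 °C.

17.3 °C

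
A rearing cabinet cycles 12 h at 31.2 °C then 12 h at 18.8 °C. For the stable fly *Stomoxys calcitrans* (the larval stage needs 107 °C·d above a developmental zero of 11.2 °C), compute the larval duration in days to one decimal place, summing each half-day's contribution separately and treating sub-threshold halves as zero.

Day half: max(0, 31.2 − 11.2) × 0.5 = 20.0 × 0.5 = 10.00 DD.
Night half: max(0, 18.8 − 11.2) × 0.5 = 7.6 × 0.5 = 3.80 DD.
Per 24 h: 13.80 DD/day.
Duration = 107 / 13.80 = 7.754 ≈ 7.8 days.

7.8 days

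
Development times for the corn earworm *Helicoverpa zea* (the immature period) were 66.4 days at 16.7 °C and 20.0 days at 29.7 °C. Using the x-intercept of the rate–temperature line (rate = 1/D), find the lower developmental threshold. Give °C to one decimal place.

Linear rate model ⇒ the product D·(T − T_b) is constant across temperatures.
66.4·(16.7 − T_b) = 20.0·(29.7 − T_b)
T_b = (66.4·16.7 − 20.0·29.7) / (66.4 − 20.0) = 514.88 / 46.4 = 11.097 °C ≈ 11.1 °C.

11.1 °C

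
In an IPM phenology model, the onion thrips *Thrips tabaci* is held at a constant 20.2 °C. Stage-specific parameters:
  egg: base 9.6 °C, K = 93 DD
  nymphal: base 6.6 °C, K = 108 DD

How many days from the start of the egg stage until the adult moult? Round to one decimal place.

16.7 days

egg: 93 / (20.2 − 9.6) = 93 / 10.6 = 8.774 d.
nymphal: 108 / (20.2 − 6.6) = 108 / 13.6 = 7.941 d.
Sum = 16.715 ≈ 16.7 days.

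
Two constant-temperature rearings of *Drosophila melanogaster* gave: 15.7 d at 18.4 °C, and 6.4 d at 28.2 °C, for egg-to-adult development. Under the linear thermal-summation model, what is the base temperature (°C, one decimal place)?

Equal thermal constants: D₁(T₁ − T_b) = D₂(T₂ − T_b).
15.7·(18.4 − T_b) = 6.4·(28.2 − T_b)
T_b = (15.7·18.4 − 6.4·28.2) / (15.7 − 6.4) = 108.40 / 9.3 = 11.656 °C ≈ 11.7 °C.

11.7 °C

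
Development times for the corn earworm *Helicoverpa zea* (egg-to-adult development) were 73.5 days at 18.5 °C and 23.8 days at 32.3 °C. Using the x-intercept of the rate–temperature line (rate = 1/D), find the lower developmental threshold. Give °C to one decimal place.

Equal thermal constants: D₁(T₁ − T_b) = D₂(T₂ − T_b).
73.5·(18.5 − T_b) = 23.8·(32.3 − T_b)
T_b = (73.5·18.5 − 23.8·32.3) / (73.5 − 23.8) = 591.01 / 49.7 = 11.892 °C ≈ 11.9 °C.

11.9 °C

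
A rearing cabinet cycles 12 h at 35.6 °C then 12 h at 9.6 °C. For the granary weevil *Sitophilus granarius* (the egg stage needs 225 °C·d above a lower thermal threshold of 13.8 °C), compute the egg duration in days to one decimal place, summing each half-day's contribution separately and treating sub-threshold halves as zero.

Day half: max(0, 35.6 − 13.8) × 0.5 = 21.8 × 0.5 = 10.90 DD.
Night half: max(0, 9.6 − 13.8) × 0.5 = 0.0 × 0.5 = 0.00 DD.
Per 24 h: 10.90 DD/day.
Duration = 225 / 10.90 = 20.642 ≈ 20.6 days.

20.6 days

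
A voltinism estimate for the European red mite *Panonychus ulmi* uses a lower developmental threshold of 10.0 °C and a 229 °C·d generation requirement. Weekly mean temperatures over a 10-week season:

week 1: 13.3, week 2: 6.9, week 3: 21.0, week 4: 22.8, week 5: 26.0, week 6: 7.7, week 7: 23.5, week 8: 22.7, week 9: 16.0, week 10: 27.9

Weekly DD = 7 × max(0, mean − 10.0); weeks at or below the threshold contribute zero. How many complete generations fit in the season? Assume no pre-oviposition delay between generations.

Weekly DD (7 × max(0, T̄ − 10.0)): 23.1, 0.0, 77.0, 89.6, 112.0, 0.0, 94.5, 88.9, 42.0, 125.3.
Season total = 652.4 DD.
Complete generations = ⌊652.4 / 229⌋ = 2.

2 generations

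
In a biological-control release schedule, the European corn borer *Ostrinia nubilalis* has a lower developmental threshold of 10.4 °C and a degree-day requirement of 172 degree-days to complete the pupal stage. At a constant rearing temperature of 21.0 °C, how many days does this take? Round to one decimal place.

Daily accumulation = 21.0 − 10.4 = 10.6 DD/day.
Duration = 172 / 10.6 = 16.226 ≈ 16.2 days.

16.2 days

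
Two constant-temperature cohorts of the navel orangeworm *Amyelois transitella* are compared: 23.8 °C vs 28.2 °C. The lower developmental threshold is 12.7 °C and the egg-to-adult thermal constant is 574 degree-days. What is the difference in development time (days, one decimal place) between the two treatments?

14.7 days

At 23.8 °C: 574 / (23.8 − 12.7) = 574 / 11.1 = 51.712 d.
At 28.2 °C: 574 / (28.2 − 12.7) = 574 / 15.5 = 37.032 d.
Difference = |51.712 − 37.032| = 14.679 ≈ 14.7 days.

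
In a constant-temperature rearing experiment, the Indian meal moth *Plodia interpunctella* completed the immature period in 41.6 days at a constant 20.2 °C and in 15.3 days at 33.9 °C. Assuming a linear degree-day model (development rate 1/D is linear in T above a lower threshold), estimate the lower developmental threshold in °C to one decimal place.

Linear rate model ⇒ the product D·(T − T_b) is constant across temperatures.
41.6·(20.2 − T_b) = 15.3·(33.9 − T_b)
T_b = (41.6·20.2 − 15.3·33.9) / (41.6 − 15.3) = 321.65 / 26.3 = 12.230 °C ≈ 12.2 °C.

12.2 °C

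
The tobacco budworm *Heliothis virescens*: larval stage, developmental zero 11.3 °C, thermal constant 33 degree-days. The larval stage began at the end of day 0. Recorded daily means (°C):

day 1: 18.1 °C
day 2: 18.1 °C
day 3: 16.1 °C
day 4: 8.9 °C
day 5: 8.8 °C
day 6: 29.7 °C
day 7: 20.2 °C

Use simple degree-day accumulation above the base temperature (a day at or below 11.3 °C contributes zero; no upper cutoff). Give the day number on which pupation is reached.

day 6

Daily DD above 11.3 °C: 6.8, 6.8, 4.8, 0.0, 0.0, 18.4, 8.9.
Cumulative: 6.8, 13.6, 18.4, 18.4, 18.4, 36.8, 45.7.
The total first reaches 33 DD on day 6.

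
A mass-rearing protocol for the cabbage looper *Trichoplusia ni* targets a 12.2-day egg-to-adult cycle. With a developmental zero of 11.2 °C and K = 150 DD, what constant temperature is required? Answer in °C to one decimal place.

Required daily accumulation = 150 / 12.2 = 12.295 DD/day.
T = T_base + 12.295 = 11.2 + 12.295 = 23.495 ≈ 23.5 °C.

23.5 °C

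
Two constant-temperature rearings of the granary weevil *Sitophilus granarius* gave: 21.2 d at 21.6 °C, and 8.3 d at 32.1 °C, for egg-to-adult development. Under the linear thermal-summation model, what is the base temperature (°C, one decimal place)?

Under the model K = D·(T − T_b), so D₁·(T₁ − T_b) = D₂·(T₂ − T_b).
21.2·(21.6 − T_b) = 8.3·(32.1 − T_b)
T_b = (21.2·21.6 − 8.3·32.1) / (21.2 − 8.3) = 191.49 / 12.9 = 14.844 °C ≈ 14.8 °C.

14.8 °C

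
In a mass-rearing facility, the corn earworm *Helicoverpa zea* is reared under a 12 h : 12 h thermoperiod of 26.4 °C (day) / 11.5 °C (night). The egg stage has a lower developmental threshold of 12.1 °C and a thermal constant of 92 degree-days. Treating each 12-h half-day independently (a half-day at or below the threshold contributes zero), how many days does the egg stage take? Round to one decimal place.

12.9 days

Day half: max(0, 26.4 − 12.1) × 0.5 = 14.3 × 0.5 = 7.15 DD.
Night half: max(0, 11.5 − 12.1) × 0.5 = 0.0 × 0.5 = 0.00 DD.
Per 24 h: 7.15 DD/day.
Duration = 92 / 7.15 = 12.867 ≈ 12.9 days.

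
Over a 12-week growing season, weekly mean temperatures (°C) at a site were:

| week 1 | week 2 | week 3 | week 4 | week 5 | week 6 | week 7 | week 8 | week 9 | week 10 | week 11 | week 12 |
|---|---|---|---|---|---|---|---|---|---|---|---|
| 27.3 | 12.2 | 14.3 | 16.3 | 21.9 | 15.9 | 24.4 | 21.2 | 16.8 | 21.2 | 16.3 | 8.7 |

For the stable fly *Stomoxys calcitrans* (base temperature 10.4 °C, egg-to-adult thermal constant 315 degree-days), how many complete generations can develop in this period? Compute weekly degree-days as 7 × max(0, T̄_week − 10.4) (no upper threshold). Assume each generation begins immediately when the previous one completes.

Weekly DD (7 × max(0, T̄ − 10.4)): 118.3, 12.6, 27.3, 41.3, 80.5, 38.5, 98.0, 75.6, 44.8, 75.6, 41.3, 0.0.
Season total = 653.8 DD.
Complete generations = ⌊653.8 / 315⌋ = 2.

2 generations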